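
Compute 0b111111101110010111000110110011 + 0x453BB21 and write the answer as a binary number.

0b1000100000011010010110011010100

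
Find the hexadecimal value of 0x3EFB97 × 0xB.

Multiply each base-16 digit by 11, carrying:
  7×11 = 77 → write D carry 4
  9×11+4 = 103 → write 7 carry 6
  B×11+6 = 127 → write F carry 7
  F×11+7 = 172 → write C carry 10
  E×11+10 = 164 → write 4 carry 10
  3×11+10 = 43 → write B carry 2
  remaining carry: 2

0x2B4CF7D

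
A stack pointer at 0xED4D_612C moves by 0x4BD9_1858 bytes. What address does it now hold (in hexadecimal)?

0x139267984

Add column by column in base 16, right to left:
  C+8 = 4 carry 1
  2+5+1 = 8
  1+8 = 9
  6+1 = 7
  D+9 = 6 carry 1
  4+D+1 = 2 carry 1
  D+B+1 = 9 carry 1
  E+4+1 = 3 carry 1
  final carry 1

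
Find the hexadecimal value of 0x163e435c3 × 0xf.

0x14da5f266d

Multiply each base-16 digit by 15, carrying:
  3×15 = 45 → write d carry 2
  c×15+2 = 182 → write 6 carry 11
  5×15+11 = 86 → write 6 carry 5
  3×15+5 = 50 → write 2 carry 3
  4×15+3 = 63 → write f carry 3
  e×15+3 = 213 → write 5 carry 13
  3×15+13 = 58 → write a carry 3
  6×15+3 = 93 → write d carry 5
  1×15+5 = 20 → write 4 carry 1
  remaining carry: 1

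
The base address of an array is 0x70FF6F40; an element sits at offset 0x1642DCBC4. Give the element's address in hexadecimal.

0x1D52D3B04

Add column by column in base 16, right to left:
  0+4 = 4
  4+C = 0 carry 1
  F+B+1 = B carry 1
  6+C+1 = 3 carry 1
  F+D+1 = D carry 1
  F+2+1 = 2 carry 1
  0+4+1 = 5
  7+6 = D
  0+1 = 1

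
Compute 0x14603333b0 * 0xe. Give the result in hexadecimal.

0x11d42ccd3a0

Multiply each base-16 digit by 14, carrying:
  0×14 = 0 → write 0
  b×14 = 154 → write a carry 9
  3×14+9 = 51 → write 3 carry 3
  3×14+3 = 45 → write d carry 2
  3×14+2 = 44 → write c carry 2
  3×14+2 = 44 → write c carry 2
  0×14+2 = 2 → write 2
  6×14 = 84 → write 4 carry 5
  4×14+5 = 61 → write d carry 3
  1×14+3 = 17 → write 1 carry 1
  remaining carry: 1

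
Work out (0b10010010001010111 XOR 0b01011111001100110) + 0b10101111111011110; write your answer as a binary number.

0b101111101000001111

First 0b10010010001010111 XOR 0b01011111001100110 = 0b11001101000110001.
Add column by column in base 2, right to left:
  1+0 = 1
  0+1 = 1
  0+1 = 1
  0+1 = 1
  1+1 = 0 carry 1
  1+0+1 = 0 carry 1
  0+1+1 = 0 carry 1
  0+1+1 = 0 carry 1
  0+1+1 = 0 carry 1
  1+1+1 = 1 carry 1
  0+1+1 = 0 carry 1
  1+1+1 = 1 carry 1
  1+1+1 = 1 carry 1
  0+0+1 = 1
  0+1 = 1
  1+0 = 1
  1+1 = 0 carry 1
  final carry 1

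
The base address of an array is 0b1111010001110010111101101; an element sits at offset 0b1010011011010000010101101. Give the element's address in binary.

0b11001101101000011010011010

Add column by column in base 2, right to left:
  1+1 = 0 carry 1
  0+0+1 = 1
  1+1 = 0 carry 1
  1+1+1 = 1 carry 1
  0+0+1 = 1
  1+1 = 0 carry 1
  1+0+1 = 0 carry 1
  1+1+1 = 1 carry 1
  1+0+1 = 0 carry 1
  0+0+1 = 1
  1+0 = 1
  0+0 = 0
  0+0 = 0
  1+1 = 0 carry 1
  1+0+1 = 0 carry 1
  1+1+1 = 1 carry 1
  0+1+1 = 0 carry 1
  0+0+1 = 1
  0+1 = 1
  1+1 = 0 carry 1
  0+0+1 = 1
  1+0 = 1
  1+1 = 0 carry 1
  1+0+1 = 0 carry 1
  1+1+1 = 1 carry 1
  final carry 1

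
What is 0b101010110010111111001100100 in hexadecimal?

Group the bits into nibbles: 0101 0101 1001 0111 1110 0110 0100 → 5597E64.

0x5597E64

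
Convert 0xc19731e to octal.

Expand each hex digit to 4 bits: c=1100 1=0001 9=1001 7=0111 3=0011 1=0001 e=1110.
Group the bits in threes: 001 100 000 110 010 111 001 100 011 110 → 1406271436.

0o1406271436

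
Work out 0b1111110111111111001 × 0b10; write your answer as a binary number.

0b11111101111111110010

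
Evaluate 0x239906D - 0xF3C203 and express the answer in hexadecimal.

Subtract column by column in base 16:
  D-3 → A
  6-0 → 6
  0-2 → E (borrow)
  9-C-1 → C (borrow)
  9-3-1 → 5
  3-F → 4 (borrow)
  2-0-1 → 1

0x145CE6A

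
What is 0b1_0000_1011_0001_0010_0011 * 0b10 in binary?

Multiply each base-2 digit by 2, carrying:
  1×2 = 2 → write 0 carry 1
  1×2+1 = 3 → write 1 carry 1
  0×2+1 = 1 → write 1
  0×2 = 0 → write 0
  0×2 = 0 → write 0
  1×2 = 2 → write 0 carry 1
  0×2+1 = 1 → write 1
  0×2 = 0 → write 0
  1×2 = 2 → write 0 carry 1
  0×2+1 = 1 → write 1
  0×2 = 0 → write 0
  0×2 = 0 → write 0
  1×2 = 2 → write 0 carry 1
  1×2+1 = 3 → write 1 carry 1
  0×2+1 = 1 → write 1
  1×2 = 2 → write 0 carry 1
  0×2+1 = 1 → write 1
  0×2 = 0 → write 0
  0×2 = 0 → write 0
  0×2 = 0 → write 0
  1×2 = 2 → write 0 carry 1
  remaining carry: 1

0b1000010110001001000110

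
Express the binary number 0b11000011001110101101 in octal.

0o3031655

Group the bits in threes: 011 000 011 001 110 101 101 → 3031655.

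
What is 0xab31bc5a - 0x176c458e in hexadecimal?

0x93c576cc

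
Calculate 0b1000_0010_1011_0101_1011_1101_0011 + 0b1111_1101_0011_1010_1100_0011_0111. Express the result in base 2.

Add column by column in base 2, right to left:
  1+1 = 0 carry 1
  1+1+1 = 1 carry 1
  0+1+1 = 0 carry 1
  0+0+1 = 1
  1+1 = 0 carry 1
  0+1+1 = 0 carry 1
  1+0+1 = 0 carry 1
  1+0+1 = 0 carry 1
  1+0+1 = 0 carry 1
  1+0+1 = 0 carry 1
  0+1+1 = 0 carry 1
  1+1+1 = 1 carry 1
  1+0+1 = 0 carry 1
  0+1+1 = 0 carry 1
  1+0+1 = 0 carry 1
  0+1+1 = 0 carry 1
  1+1+1 = 1 carry 1
  1+1+1 = 1 carry 1
  0+0+1 = 1
  1+0 = 1
  0+1 = 1
  1+0 = 1
  0+1 = 1
  0+1 = 1
  0+1 = 1
  0+1 = 1
  0+1 = 1
  1+1 = 0 carry 1
  final carry 1

0b10111111111110000100000001010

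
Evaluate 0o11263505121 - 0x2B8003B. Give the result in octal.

0o11005505026

0x2B8003B = 0o256000073 in octal.
Subtract column by column in base 8:
  1-3 → 6 (borrow)
  2-7-1 → 2 (borrow)
  1-0-1 → 0
  5-0 → 5
  0-0 → 0
  5-0 → 5
  3-6 → 5 (borrow)
  6-5-1 → 0
  2-2 → 0
  1-0 → 1
  1-0 → 1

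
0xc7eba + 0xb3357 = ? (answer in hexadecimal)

Add column by column in base 16, right to left:
  a+7 = 1 carry 1
  b+5+1 = 1 carry 1
  e+3+1 = 2 carry 1
  7+3+1 = b
  c+b = 7 carry 1
  final carry 1

0x17b211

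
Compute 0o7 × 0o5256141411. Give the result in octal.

Multiply each base-8 digit by 7, carrying:
  1×7 = 7 → write 7
  1×7 = 7 → write 7
  4×7 = 28 → write 4 carry 3
  1×7+3 = 10 → write 2 carry 1
  4×7+1 = 29 → write 5 carry 3
  1×7+3 = 10 → write 2 carry 1
  6×7+1 = 43 → write 3 carry 5
  5×7+5 = 40 → write 0 carry 5
  2×7+5 = 19 → write 3 carry 2
  5×7+2 = 37 → write 5 carry 4
  remaining carry: 4

0o45303252477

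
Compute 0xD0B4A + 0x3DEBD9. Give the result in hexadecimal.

0x4AF723

Add column by column in base 16, right to left:
  A+9 = 3 carry 1
  4+D+1 = 2 carry 1
  B+B+1 = 7 carry 1
  0+E+1 = F
  D+D = A carry 1
  0+3+1 = 4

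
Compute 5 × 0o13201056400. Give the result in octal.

Multiply each base-8 digit by 5, carrying:
  0×5 = 0 → write 0
  0×5 = 0 → write 0
  4×5 = 20 → write 4 carry 2
  6×5+2 = 32 → write 0 carry 4
  5×5+4 = 29 → write 5 carry 3
  0×5+3 = 3 → write 3
  1×5 = 5 → write 5
  0×5 = 0 → write 0
  2×5 = 10 → write 2 carry 1
  3×5+1 = 16 → write 0 carry 2
  1×5+2 = 7 → write 7

0o70205350400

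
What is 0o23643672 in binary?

Each octal digit is 3 bits: 2=010 3=011 6=110 4=100 3=011 6=110 7=111 2=010.

0b10011110100011110111010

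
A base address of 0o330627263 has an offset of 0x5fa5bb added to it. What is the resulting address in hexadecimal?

0x3c2d46e

0o330627263 = 0x3632eb3 in hexadecimal.
Add column by column in base 16, right to left:
  3+b = e
  b+b = 6 carry 1
  e+5+1 = 4 carry 1
  2+a+1 = d
  3+f = 2 carry 1
  6+5+1 = c
  3+0 = 3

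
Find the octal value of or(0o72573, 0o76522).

0o76573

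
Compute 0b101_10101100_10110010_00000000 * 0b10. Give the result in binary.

0b1011010110010110010000000000

Multiply each base-2 digit by 2, carrying:
  0×2 = 0 → write 0
  0×2 = 0 → write 0
  0×2 = 0 → write 0
  0×2 = 0 → write 0
  0×2 = 0 → write 0
  0×2 = 0 → write 0
  0×2 = 0 → write 0
  0×2 = 0 → write 0
  0×2 = 0 → write 0
  1×2 = 2 → write 0 carry 1
  0×2+1 = 1 → write 1
  0×2 = 0 → write 0
  1×2 = 2 → write 0 carry 1
  1×2+1 = 3 → write 1 carry 1
  0×2+1 = 1 → write 1
  1×2 = 2 → write 0 carry 1
  0×2+1 = 1 → write 1
  0×2 = 0 → write 0
  1×2 = 2 → write 0 carry 1
  1×2+1 = 3 → write 1 carry 1
  0×2+1 = 1 → write 1
  1×2 = 2 → write 0 carry 1
  0×2+1 = 1 → write 1
  1×2 = 2 → write 0 carry 1
  1×2+1 = 3 → write 1 carry 1
  0×2+1 = 1 → write 1
  1×2 = 2 → write 0 carry 1
  remaining carry: 1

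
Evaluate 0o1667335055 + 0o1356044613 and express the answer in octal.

Add column by column in base 8, right to left:
  5+3 = 0 carry 1
  5+1+1 = 7
  0+6 = 6
  5+4 = 1 carry 1
  3+4+1 = 0 carry 1
  3+0+1 = 4
  7+6 = 5 carry 1
  6+5+1 = 4 carry 1
  6+3+1 = 2 carry 1
  1+1+1 = 3

0o3245401670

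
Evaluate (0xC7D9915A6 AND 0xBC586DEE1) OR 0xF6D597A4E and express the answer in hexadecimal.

0xC7D9915A6 AND 0xBC586DEE1 = 0x8458014A0.
Then OR with 0xF6D597A4E.

0xF6DD97EEE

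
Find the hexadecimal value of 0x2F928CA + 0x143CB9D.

Add column by column in base 16, right to left:
  A+D = 7 carry 1
  C+9+1 = 6 carry 1
  8+B+1 = 4 carry 1
  2+C+1 = F
  9+3 = C
  F+4 = 3 carry 1
  2+1+1 = 4

0x43CF467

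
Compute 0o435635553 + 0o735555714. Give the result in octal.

Add column by column in base 8, right to left:
  3+4 = 7
  5+1 = 6
  5+7 = 4 carry 1
  5+5+1 = 3 carry 1
  3+5+1 = 1 carry 1
  6+5+1 = 4 carry 1
  5+5+1 = 3 carry 1
  3+3+1 = 7
  4+7 = 3 carry 1
  final carry 1

0o1373413467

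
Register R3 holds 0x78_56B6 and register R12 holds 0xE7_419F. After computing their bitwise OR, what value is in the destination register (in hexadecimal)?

OR each hex digit independently (no carries):
  7|E=F, 8|7=F, 5|4=5, 6|1=7, B|9=B, 6|F=F

0xFF57BF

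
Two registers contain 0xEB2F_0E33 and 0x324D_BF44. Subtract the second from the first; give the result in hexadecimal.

Subtract column by column in base 16:
  3-4 → F (borrow)
  3-4-1 → E (borrow)
  E-F-1 → E (borrow)
  0-B-1 → 4 (borrow)
  F-D-1 → 1
  2-4 → E (borrow)
  B-2-1 → 8
  E-3 → B

0xB8E14EEF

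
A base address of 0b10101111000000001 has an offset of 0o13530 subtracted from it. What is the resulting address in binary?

0o13530 = 0b1011101011000 in binary.
Subtract column by column in base 2:
  1-0 → 1
  0-0 → 0
  0-0 → 0
  0-1 → 1 (borrow)
  0-1-1 → 0 (borrow)
  0-0-1 → 1 (borrow)
  0-1-1 → 0 (borrow)
  0-0-1 → 1 (borrow)
  0-1-1 → 0 (borrow)
  1-1-1 → 1 (borrow)
  1-1-1 → 1 (borrow)
  1-0-1 → 0
  1-1 → 0
  0-0 → 0
  1-0 → 1
  0-0 → 0
  1-0 → 1

0b10100011010101001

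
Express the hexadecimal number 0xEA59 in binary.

0b1110101001011001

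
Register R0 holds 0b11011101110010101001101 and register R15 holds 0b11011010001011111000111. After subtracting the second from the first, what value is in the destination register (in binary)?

Subtract column by column in base 2:
  1-1 → 0
  0-1 → 1 (borrow)
  1-1-1 → 1 (borrow)
  1-0-1 → 0
  0-0 → 0
  0-0 → 0
  1-1 → 0
  0-1 → 1 (borrow)
  1-1-1 → 1 (borrow)
  0-1-1 → 0 (borrow)
  1-1-1 → 1 (borrow)
  0-0-1 → 1 (borrow)
  0-1-1 → 0 (borrow)
  1-0-1 → 0
  1-0 → 1
  1-0 → 1
  0-1 → 1 (borrow)
  1-0-1 → 0
  1-1 → 0
  1-1 → 0
  0-0 → 0
  1-1 → 0
  1-1 → 0

0b11100110110000110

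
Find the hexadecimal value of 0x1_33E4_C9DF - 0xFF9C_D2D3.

0x3447F70C

Subtract column by column in base 16:
  F-3 → C
  D-D → 0
  9-2 → 7
  C-D → F (borrow)
  4-C-1 → 7 (borrow)
  E-9-1 → 4
  3-F → 4 (borrow)
  3-F-1 → 3 (borrow)
  1-0-1 → 0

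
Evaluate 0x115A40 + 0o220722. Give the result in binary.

0b100100111110000010010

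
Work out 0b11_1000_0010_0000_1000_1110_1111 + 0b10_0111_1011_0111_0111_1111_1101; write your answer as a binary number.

0b101111111011000000011101100

Add column by column in base 2, right to left:
  1+1 = 0 carry 1
  1+0+1 = 0 carry 1
  1+1+1 = 1 carry 1
  1+1+1 = 1 carry 1
  0+1+1 = 0 carry 1
  1+1+1 = 1 carry 1
  1+1+1 = 1 carry 1
  1+1+1 = 1 carry 1
  0+1+1 = 0 carry 1
  0+1+1 = 0 carry 1
  0+1+1 = 0 carry 1
  1+0+1 = 0 carry 1
  0+1+1 = 0 carry 1
  0+1+1 = 0 carry 1
  0+1+1 = 0 carry 1
  0+0+1 = 1
  0+1 = 1
  1+1 = 0 carry 1
  0+0+1 = 1
  0+1 = 1
  0+1 = 1
  0+1 = 1
  0+1 = 1
  1+0 = 1
  1+0 = 1
  1+1 = 0 carry 1
  final carry 1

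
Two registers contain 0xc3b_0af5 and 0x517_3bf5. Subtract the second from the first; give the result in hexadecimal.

0x723cf00

Subtract column by column in base 16:
  5-5 → 0
  f-f → 0
  a-b → f (borrow)
  0-3-1 → c (borrow)
  b-7-1 → 3
  3-1 → 2
  c-5 → 7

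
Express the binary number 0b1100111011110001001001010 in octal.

Group the bits in threes: 001 100 111 011 110 001 001 001 010 → 147361112.

0o147361112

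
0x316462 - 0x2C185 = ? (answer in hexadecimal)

0x2EA2DD

Subtract column by column in base 16:
  2-5 → D (borrow)
  6-8-1 → D (borrow)
  4-1-1 → 2
  6-C → A (borrow)
  1-2-1 → E (borrow)
  3-0-1 → 2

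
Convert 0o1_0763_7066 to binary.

Each octal digit is 3 bits: 1=001 0=000 7=111 6=110 3=011 7=111 0=000 6=110 6=110.

0b1000111110011111000110110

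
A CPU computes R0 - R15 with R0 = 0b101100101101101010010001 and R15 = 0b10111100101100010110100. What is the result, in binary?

0b10101001000000111011101

Subtract column by column in base 2:
  1-0 → 1
  0-0 → 0
  0-1 → 1 (borrow)
  0-0-1 → 1 (borrow)
  1-1-1 → 1 (borrow)
  0-1-1 → 0 (borrow)
  0-0-1 → 1 (borrow)
  1-1-1 → 1 (borrow)
  0-0-1 → 1 (borrow)
  1-0-1 → 0
  0-0 → 0
  1-1 → 0
  1-1 → 0
  0-0 → 0
  1-1 → 0
  1-0 → 1
  0-0 → 0
  1-1 → 0
  0-1 → 1 (borrow)
  0-1-1 → 0 (borrow)
  1-1-1 → 1 (borrow)
  1-0-1 → 0
  0-1 → 1 (borrow)
  1-0-1 → 0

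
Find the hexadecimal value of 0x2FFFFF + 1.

0x300000

The trailing 5 digits are F (max in base 16), so adding 1 cascades: they roll to 0 and the next digit up increments.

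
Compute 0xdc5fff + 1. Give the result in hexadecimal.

0xdc6000

The trailing 3 digits are F (max in base 16), so adding 1 cascades: they roll to 0 and the next digit up increments.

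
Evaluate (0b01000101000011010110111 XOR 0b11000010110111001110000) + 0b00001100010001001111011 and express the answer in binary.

0b10010100000101101000010

First 0b01000101000011010110111 XOR 0b11000010110111001110000 = 0b10000111110100011000111.
Add column by column in base 2, right to left:
  1+1 = 0 carry 1
  1+1+1 = 1 carry 1
  1+0+1 = 0 carry 1
  0+1+1 = 0 carry 1
  0+1+1 = 0 carry 1
  0+1+1 = 0 carry 1
  1+1+1 = 1 carry 1
  1+0+1 = 0 carry 1
  0+0+1 = 1
  0+1 = 1
  0+0 = 0
  1+0 = 1
  0+0 = 0
  1+1 = 0 carry 1
  1+0+1 = 0 carry 1
  1+0+1 = 0 carry 1
  1+0+1 = 0 carry 1
  1+1+1 = 1 carry 1
  0+1+1 = 0 carry 1
  0+0+1 = 1
  0+0 = 0
  0+0 = 0
  1+0 = 1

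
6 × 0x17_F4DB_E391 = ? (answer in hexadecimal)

0x8FBD275566

Multiply each base-16 digit by 6, carrying:
  1×6 = 6 → write 6
  9×6 = 54 → write 6 carry 3
  3×6+3 = 21 → write 5 carry 1
  E×6+1 = 85 → write 5 carry 5
  B×6+5 = 71 → write 7 carry 4
  D×6+4 = 82 → write 2 carry 5
  4×6+5 = 29 → write D carry 1
  F×6+1 = 91 → write B carry 5
  7×6+5 = 47 → write F carry 2
  1×6+2 = 8 → write 8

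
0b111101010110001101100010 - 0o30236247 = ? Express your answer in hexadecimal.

0x9426bb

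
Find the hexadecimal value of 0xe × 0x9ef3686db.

Multiply each base-16 digit by 14, carrying:
  b×14 = 154 → write a carry 9
  d×14+9 = 191 → write f carry 11
  6×14+11 = 95 → write f carry 5
  8×14+5 = 117 → write 5 carry 7
  6×14+7 = 91 → write b carry 5
  3×14+5 = 47 → write f carry 2
  f×14+2 = 212 → write 4 carry 13
  e×14+13 = 209 → write 1 carry 13
  9×14+13 = 139 → write b carry 8
  remaining carry: 8

0x8b14fb5ffa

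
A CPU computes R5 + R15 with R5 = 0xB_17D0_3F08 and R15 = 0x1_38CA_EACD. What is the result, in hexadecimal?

Add column by column in base 16, right to left:
  8+D = 5 carry 1
  0+C+1 = D
  F+A = 9 carry 1
  3+E+1 = 2 carry 1
  0+A+1 = B
  D+C = 9 carry 1
  7+8+1 = 0 carry 1
  1+3+1 = 5
  B+1 = C

0xC509B29D5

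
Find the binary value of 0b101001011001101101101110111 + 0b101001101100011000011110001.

Add column by column in base 2, right to left:
  1+1 = 0 carry 1
  1+0+1 = 0 carry 1
  1+0+1 = 0 carry 1
  0+0+1 = 1
  1+1 = 0 carry 1
  1+1+1 = 1 carry 1
  1+1+1 = 1 carry 1
  0+1+1 = 0 carry 1
  1+0+1 = 0 carry 1
  1+0+1 = 0 carry 1
  0+0+1 = 1
  1+0 = 1
  1+1 = 0 carry 1
  0+1+1 = 0 carry 1
  1+0+1 = 0 carry 1
  1+0+1 = 0 carry 1
  0+0+1 = 1
  0+1 = 1
  1+1 = 0 carry 1
  1+0+1 = 0 carry 1
  0+1+1 = 0 carry 1
  1+1+1 = 1 carry 1
  0+0+1 = 1
  0+0 = 0
  1+1 = 0 carry 1
  0+0+1 = 1
  1+1 = 0 carry 1
  final carry 1

0b1010011000110000110001101000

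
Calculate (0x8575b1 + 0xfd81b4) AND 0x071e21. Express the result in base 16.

0x21621

Add column by column in base 16, right to left:
  1+4 = 5
  b+b = 6 carry 1
  5+1+1 = 7
  7+8 = f
  5+d = 2 carry 1
  8+f+1 = 8 carry 1
  final carry 1
Sum = 0x182f765; now AND with 0x071e21:
  1&0=0, 8&0=0, 2&7=2, f&1=1, 7&e=6, 6&2=2, 5&1=1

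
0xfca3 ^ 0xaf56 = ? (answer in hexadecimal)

XOR each hex digit independently (no carries):
  f^a=5, c^f=3, a^5=f, 3^6=5

0x53f5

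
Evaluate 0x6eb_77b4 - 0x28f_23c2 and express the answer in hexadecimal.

0x45c53f2

Subtract column by column in base 16:
  4-2 → 2
  b-c → f (borrow)
  7-3-1 → 3
  7-2 → 5
  b-f → c (borrow)
  e-8-1 → 5
  6-2 → 4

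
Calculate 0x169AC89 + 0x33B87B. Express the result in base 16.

0x19D6504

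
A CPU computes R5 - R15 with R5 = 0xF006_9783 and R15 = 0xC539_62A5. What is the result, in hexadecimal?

Subtract column by column in base 16:
  3-5 → E (borrow)
  8-A-1 → D (borrow)
  7-2-1 → 4
  9-6 → 3
  6-9 → D (borrow)
  0-3-1 → C (borrow)
  0-5-1 → A (borrow)
  F-C-1 → 2

0x2ACD34DE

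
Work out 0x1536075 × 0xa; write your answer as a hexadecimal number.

0xd41c492

Multiply each base-16 digit by 10, carrying:
  5×10 = 50 → write 2 carry 3
  7×10+3 = 73 → write 9 carry 4
  0×10+4 = 4 → write 4
  6×10 = 60 → write c carry 3
  3×10+3 = 33 → write 1 carry 2
  5×10+2 = 52 → write 4 carry 3
  1×10+3 = 13 → write d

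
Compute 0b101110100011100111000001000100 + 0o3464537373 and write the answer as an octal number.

0b101110100011100111000001000100 = 0o5643470104 in octal.
Add column by column in base 8, right to left:
  4+3 = 7
  0+7 = 7
  1+3 = 4
  0+7 = 7
  7+3 = 2 carry 1
  4+5+1 = 2 carry 1
  3+4+1 = 0 carry 1
  4+6+1 = 3 carry 1
  6+4+1 = 3 carry 1
  5+3+1 = 1 carry 1
  final carry 1

0o11330227477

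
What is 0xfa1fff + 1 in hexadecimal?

The trailing 3 digits are F (max in base 16), so adding 1 cascades: they roll to 0 and the next digit up increments.

0xfa2000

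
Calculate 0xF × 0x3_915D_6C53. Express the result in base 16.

Multiply each base-16 digit by 15, carrying:
  3×15 = 45 → write D carry 2
  5×15+2 = 77 → write D carry 4
  C×15+4 = 184 → write 8 carry 11
  6×15+11 = 101 → write 5 carry 6
  D×15+6 = 201 → write 9 carry 12
  5×15+12 = 87 → write 7 carry 5
  1×15+5 = 20 → write 4 carry 1
  9×15+1 = 136 → write 8 carry 8
  3×15+8 = 53 → write 5 carry 3
  remaining carry: 3

0x35847958DD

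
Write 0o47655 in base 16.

Each octal digit is 3 bits: 4=100 7=111 6=110 5=101 5=101.
Group the bits into nibbles: 0100 1111 1010 1101 → 4fad.

0x4fad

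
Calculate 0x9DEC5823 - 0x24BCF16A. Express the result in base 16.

0x792F66B9

Subtract column by column in base 16:
  3-A → 9 (borrow)
  2-6-1 → B (borrow)
  8-1-1 → 6
  5-F → 6 (borrow)
  C-C-1 → F (borrow)
  E-B-1 → 2
  D-4 → 9
  9-2 → 7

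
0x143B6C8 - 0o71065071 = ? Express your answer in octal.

0x143B6C8 = 0o120733310 in octal.
Subtract column by column in base 8:
  0-1 → 7 (borrow)
  1-7-1 → 1 (borrow)
  3-0-1 → 2
  3-5 → 6 (borrow)
  3-6-1 → 4 (borrow)
  7-0-1 → 6
  0-1 → 7 (borrow)
  2-7-1 → 2 (borrow)
  1-0-1 → 0

0o27646217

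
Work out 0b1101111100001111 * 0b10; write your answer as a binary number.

0b11011111000011110

Multiply each base-2 digit by 2, carrying:
  1×2 = 2 → write 0 carry 1
  1×2+1 = 3 → write 1 carry 1
  1×2+1 = 3 → write 1 carry 1
  1×2+1 = 3 → write 1 carry 1
  0×2+1 = 1 → write 1
  0×2 = 0 → write 0
  0×2 = 0 → write 0
  0×2 = 0 → write 0
  1×2 = 2 → write 0 carry 1
  1×2+1 = 3 → write 1 carry 1
  1×2+1 = 3 → write 1 carry 1
  1×2+1 = 3 → write 1 carry 1
  1×2+1 = 3 → write 1 carry 1
  0×2+1 = 1 → write 1
  1×2 = 2 → write 0 carry 1
  1×2+1 = 3 → write 1 carry 1
  remaining carry: 1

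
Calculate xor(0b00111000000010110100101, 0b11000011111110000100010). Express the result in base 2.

XOR bit by bit (1 where the bits differ):
  00111000000010110100101
^ 11000011111110000100010
= 11111011111100110000111

0b11111011111100110000111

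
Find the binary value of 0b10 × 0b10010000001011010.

0b100100000010110100

Multiply each base-2 digit by 2, carrying:
  0×2 = 0 → write 0
  1×2 = 2 → write 0 carry 1
  0×2+1 = 1 → write 1
  1×2 = 2 → write 0 carry 1
  1×2+1 = 3 → write 1 carry 1
  0×2+1 = 1 → write 1
  1×2 = 2 → write 0 carry 1
  0×2+1 = 1 → write 1
  0×2 = 0 → write 0
  0×2 = 0 → write 0
  0×2 = 0 → write 0
  0×2 = 0 → write 0
  0×2 = 0 → write 0
  1×2 = 2 → write 0 carry 1
  0×2+1 = 1 → write 1
  0×2 = 0 → write 0
  1×2 = 2 → write 0 carry 1
  remaining carry: 1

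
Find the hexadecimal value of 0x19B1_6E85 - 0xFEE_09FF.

Subtract column by column in base 16:
  5-F → 6 (borrow)
  8-F-1 → 8 (borrow)
  E-9-1 → 4
  6-0 → 6
  1-E → 3 (borrow)
  B-E-1 → C (borrow)
  9-F-1 → 9 (borrow)
  1-0-1 → 0

0x9C36486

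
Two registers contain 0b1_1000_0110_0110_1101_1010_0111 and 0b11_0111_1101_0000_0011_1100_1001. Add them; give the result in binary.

0b101000000110111000101110000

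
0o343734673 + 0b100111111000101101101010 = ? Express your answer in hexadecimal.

0x42f4525

0o343734673 = 0x38fb9bb in hexadecimal.
0b100111111000101101101010 = 0x9f8b6a in hexadecimal.
Add column by column in base 16, right to left:
  b+a = 5 carry 1
  b+6+1 = 2 carry 1
  9+b+1 = 5 carry 1
  b+8+1 = 4 carry 1
  f+f+1 = f carry 1
  8+9+1 = 2 carry 1
  3+0+1 = 4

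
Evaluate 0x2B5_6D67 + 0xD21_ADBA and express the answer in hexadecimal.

0xFD71B21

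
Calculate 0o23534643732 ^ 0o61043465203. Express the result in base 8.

XOR each oct digit independently (no carries):
  2^6=4, 3^1=2, 5^0=5, 3^4=7, 4^3=7, 6^4=2, 4^6=2, 3^5=6, 7^2=5, 3^0=3, 2^3=1

0o42577226531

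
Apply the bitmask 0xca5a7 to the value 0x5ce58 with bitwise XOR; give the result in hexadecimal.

0x96bff

XOR each hex digit independently (no carries):
  5^c=9, c^a=6, e^5=b, 5^a=f, 8^7=f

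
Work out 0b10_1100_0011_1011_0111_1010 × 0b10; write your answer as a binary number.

Multiply each base-2 digit by 2, carrying:
  0×2 = 0 → write 0
  1×2 = 2 → write 0 carry 1
  0×2+1 = 1 → write 1
  1×2 = 2 → write 0 carry 1
  1×2+1 = 3 → write 1 carry 1
  1×2+1 = 3 → write 1 carry 1
  1×2+1 = 3 → write 1 carry 1
  0×2+1 = 1 → write 1
  1×2 = 2 → write 0 carry 1
  1×2+1 = 3 → write 1 carry 1
  0×2+1 = 1 → write 1
  1×2 = 2 → write 0 carry 1
  1×2+1 = 3 → write 1 carry 1
  1×2+1 = 3 → write 1 carry 1
  0×2+1 = 1 → write 1
  0×2 = 0 → write 0
  0×2 = 0 → write 0
  0×2 = 0 → write 0
  1×2 = 2 → write 0 carry 1
  1×2+1 = 3 → write 1 carry 1
  0×2+1 = 1 → write 1
  1×2 = 2 → write 0 carry 1
  remaining carry: 1

0b10110000111011011110100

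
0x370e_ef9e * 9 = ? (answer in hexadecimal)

Multiply each base-16 digit by 9, carrying:
  e×9 = 126 → write e carry 7
  9×9+7 = 88 → write 8 carry 5
  f×9+5 = 140 → write c carry 8
  e×9+8 = 134 → write 6 carry 8
  e×9+8 = 134 → write 6 carry 8
  0×9+8 = 8 → write 8
  7×9 = 63 → write f carry 3
  3×9+3 = 30 → write e carry 1
  remaining carry: 1

0x1ef866c8e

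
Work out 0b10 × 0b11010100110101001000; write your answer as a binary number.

Multiply each base-2 digit by 2, carrying:
  0×2 = 0 → write 0
  0×2 = 0 → write 0
  0×2 = 0 → write 0
  1×2 = 2 → write 0 carry 1
  0×2+1 = 1 → write 1
  0×2 = 0 → write 0
  1×2 = 2 → write 0 carry 1
  0×2+1 = 1 → write 1
  1×2 = 2 → write 0 carry 1
  0×2+1 = 1 → write 1
  1×2 = 2 → write 0 carry 1
  1×2+1 = 3 → write 1 carry 1
  0×2+1 = 1 → write 1
  0×2 = 0 → write 0
  1×2 = 2 → write 0 carry 1
  0×2+1 = 1 → write 1
  1×2 = 2 → write 0 carry 1
  0×2+1 = 1 → write 1
  1×2 = 2 → write 0 carry 1
  1×2+1 = 3 → write 1 carry 1
  remaining carry: 1

0b110101001101010010000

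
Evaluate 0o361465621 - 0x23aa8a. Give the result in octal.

0o350540407

0x23aa8a = 0o10725212 in octal.
Subtract column by column in base 8:
  1-2 → 7 (borrow)
  2-1-1 → 0
  6-2 → 4
  5-5 → 0
  6-2 → 4
  4-7 → 5 (borrow)
  1-0-1 → 0
  6-1 → 5
  3-0 → 3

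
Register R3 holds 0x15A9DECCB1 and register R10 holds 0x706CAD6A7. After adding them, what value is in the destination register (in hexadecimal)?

Add column by column in base 16, right to left:
  1+7 = 8
  B+A = 5 carry 1
  C+6+1 = 3 carry 1
  C+D+1 = A carry 1
  E+A+1 = 9 carry 1
  D+C+1 = A carry 1
  9+6+1 = 0 carry 1
  A+0+1 = B
  5+7 = C
  1+0 = 1

0x1CB0A9A358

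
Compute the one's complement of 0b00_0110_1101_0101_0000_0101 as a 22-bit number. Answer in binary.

Invert each bit: 0001101101010100000101 → 1110010010101011111010.

0b1110010010101011111010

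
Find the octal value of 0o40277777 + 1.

0o40300000

The trailing 5 digits are 7 (max in base 8), so adding 1 cascades: they roll to 0 and the next digit up increments.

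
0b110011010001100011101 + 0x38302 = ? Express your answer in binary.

0b111010010011000011111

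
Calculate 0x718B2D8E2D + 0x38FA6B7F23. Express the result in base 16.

Add column by column in base 16, right to left:
  D+3 = 0 carry 1
  2+2+1 = 5
  E+F = D carry 1
  8+7+1 = 0 carry 1
  D+B+1 = 9 carry 1
  2+6+1 = 9
  B+A = 5 carry 1
  8+F+1 = 8 carry 1
  1+8+1 = A
  7+3 = A

0xAA85990D50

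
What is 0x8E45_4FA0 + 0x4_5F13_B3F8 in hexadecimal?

0x4ED590398

Add column by column in base 16, right to left:
  0+8 = 8
  A+F = 9 carry 1
  F+3+1 = 3 carry 1
  4+B+1 = 0 carry 1
  5+3+1 = 9
  4+1 = 5
  E+F = D carry 1
  8+5+1 = E
  0+4 = 4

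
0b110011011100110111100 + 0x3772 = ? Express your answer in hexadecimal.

0x19F12E

0b110011011100110111100 = 0x19B9BC in hexadecimal.
Add column by column in base 16, right to left:
  C+2 = E
  B+7 = 2 carry 1
  9+7+1 = 1 carry 1
  B+3+1 = F
  9+0 = 9
  1+0 = 1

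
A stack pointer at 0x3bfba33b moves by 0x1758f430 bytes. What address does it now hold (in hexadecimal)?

0x5354976b

Add column by column in base 16, right to left:
  b+0 = b
  3+3 = 6
  3+4 = 7
  a+f = 9 carry 1
  b+8+1 = 4 carry 1
  f+5+1 = 5 carry 1
  b+7+1 = 3 carry 1
  3+1+1 = 5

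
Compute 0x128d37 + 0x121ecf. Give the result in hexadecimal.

Add column by column in base 16, right to left:
  7+f = 6 carry 1
  3+c+1 = 0 carry 1
  d+e+1 = c carry 1
  8+1+1 = a
  2+2 = 4
  1+1 = 2

0x24ac06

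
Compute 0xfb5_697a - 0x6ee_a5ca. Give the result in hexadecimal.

0x8c6c3b0

Subtract column by column in base 16:
  a-a → 0
  7-c → b (borrow)
  9-5-1 → 3
  6-a → c (borrow)
  5-e-1 → 6 (borrow)
  b-e-1 → c (borrow)
  f-6-1 → 8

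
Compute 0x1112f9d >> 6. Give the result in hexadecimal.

0x444be

6 bits is not a whole number of base-16 digits; in binary: 1000100010010111110011101 >> 6 = 1000100010010111110.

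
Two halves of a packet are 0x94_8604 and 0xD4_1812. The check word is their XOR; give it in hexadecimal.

XOR each hex digit independently (no carries):
  9^D=4, 4^4=0, 8^1=9, 6^8=E, 0^1=1, 4^2=6

0x409E16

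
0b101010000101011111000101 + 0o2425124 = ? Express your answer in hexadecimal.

0xB28219

0b101010000101011111000101 = 0xA857C5 in hexadecimal.
0o2425124 = 0xA2A54 in hexadecimal.
Add column by column in base 16, right to left:
  5+4 = 9
  C+5 = 1 carry 1
  7+A+1 = 2 carry 1
  5+2+1 = 8
  8+A = 2 carry 1
  A+0+1 = B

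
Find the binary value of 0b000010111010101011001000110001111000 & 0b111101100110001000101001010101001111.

0b000000100010001000001000010001001000

AND bit by bit (1 only where both bits are 1):
  000010111010101011001000110001111000
& 111101100110001000101001010101001111
= 000000100010001000001000010001001000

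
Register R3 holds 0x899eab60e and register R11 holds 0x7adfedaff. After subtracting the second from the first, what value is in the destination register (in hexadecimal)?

Subtract column by column in base 16:
  e-f → f (borrow)
  0-f-1 → 0 (borrow)
  6-a-1 → b (borrow)
  b-d-1 → d (borrow)
  a-e-1 → b (borrow)
  e-f-1 → e (borrow)
  9-d-1 → b (borrow)
  9-a-1 → e (borrow)
  8-7-1 → 0

0xebebdb0f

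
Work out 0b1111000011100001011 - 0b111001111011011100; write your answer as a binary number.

0b111110100000101111

Subtract column by column in base 2:
  1-0 → 1
  1-0 → 1
  0-1 → 1 (borrow)
  1-1-1 → 1 (borrow)
  0-1-1 → 0 (borrow)
  0-0-1 → 1 (borrow)
  0-1-1 → 0 (borrow)
  0-1-1 → 0 (borrow)
  1-0-1 → 0
  1-1 → 0
  1-1 → 0
  0-1 → 1 (borrow)
  0-1-1 → 0 (borrow)
  0-0-1 → 1 (borrow)
  0-0-1 → 1 (borrow)
  1-1-1 → 1 (borrow)
  1-1-1 → 1 (borrow)
  1-1-1 → 1 (borrow)
  1-0-1 → 0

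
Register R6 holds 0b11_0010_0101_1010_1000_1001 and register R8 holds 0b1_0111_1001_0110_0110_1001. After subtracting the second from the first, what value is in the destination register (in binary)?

0b110101100010000100000

Subtract column by column in base 2:
  1-1 → 0
  0-0 → 0
  0-0 → 0
  1-1 → 0
  0-0 → 0
  0-1 → 1 (borrow)
  0-1-1 → 0 (borrow)
  1-0-1 → 0
  0-0 → 0
  1-1 → 0
  0-1 → 1 (borrow)
  1-0-1 → 0
  1-1 → 0
  0-0 → 0
  1-0 → 1
  0-1 → 1 (borrow)
  0-1-1 → 0 (borrow)
  1-1-1 → 1 (borrow)
  0-1-1 → 0 (borrow)
  0-0-1 → 1 (borrow)
  1-1-1 → 1 (borrow)
  1-0-1 → 0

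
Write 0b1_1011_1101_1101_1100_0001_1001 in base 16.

Group the bits into nibbles: 0001 1011 1101 1101 1100 0001 1001 → 1BDDC19.

0x1BDDC19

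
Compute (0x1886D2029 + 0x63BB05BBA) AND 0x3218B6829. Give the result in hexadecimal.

0x300096821

Add column by column in base 16, right to left:
  9+A = 3 carry 1
  2+B+1 = E
  0+B = B
  2+5 = 7
  D+0 = D
  6+B = 1 carry 1
  8+B+1 = 4 carry 1
  8+3+1 = C
  1+6 = 7
Sum = 0x7C41D7BE3; now AND with 0x3218B6829:
  7&3=3, C&2=0, 4&1=0, 1&8=0, D&B=9, 7&6=6, B&8=8, E&2=2, 3&9=1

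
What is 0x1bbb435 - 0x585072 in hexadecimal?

0x16363c3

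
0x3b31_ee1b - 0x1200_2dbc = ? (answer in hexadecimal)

Subtract column by column in base 16:
  b-c → f (borrow)
  1-b-1 → 5 (borrow)
  e-d-1 → 0
  e-2 → c
  1-0 → 1
  3-0 → 3
  b-2 → 9
  3-1 → 2

0x2931c05f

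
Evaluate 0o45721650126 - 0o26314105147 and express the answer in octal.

Subtract column by column in base 8:
  6-7 → 7 (borrow)
  2-4-1 → 5 (borrow)
  1-1-1 → 7 (borrow)
  0-5-1 → 2 (borrow)
  5-0-1 → 4
  6-1 → 5
  1-4 → 5 (borrow)
  2-1-1 → 0
  7-3 → 4
  5-6 → 7 (borrow)
  4-2-1 → 1

0o17405542757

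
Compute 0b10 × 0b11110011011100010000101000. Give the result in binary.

0b111100110111000100001010000

Multiply each base-2 digit by 2, carrying:
  0×2 = 0 → write 0
  0×2 = 0 → write 0
  0×2 = 0 → write 0
  1×2 = 2 → write 0 carry 1
  0×2+1 = 1 → write 1
  1×2 = 2 → write 0 carry 1
  0×2+1 = 1 → write 1
  0×2 = 0 → write 0
  0×2 = 0 → write 0
  0×2 = 0 → write 0
  1×2 = 2 → write 0 carry 1
  0×2+1 = 1 → write 1
  0×2 = 0 → write 0
  0×2 = 0 → write 0
  1×2 = 2 → write 0 carry 1
  1×2+1 = 3 → write 1 carry 1
  1×2+1 = 3 → write 1 carry 1
  0×2+1 = 1 → write 1
  1×2 = 2 → write 0 carry 1
  1×2+1 = 3 → write 1 carry 1
  0×2+1 = 1 → write 1
  0×2 = 0 → write 0
  1×2 = 2 → write 0 carry 1
  1×2+1 = 3 → write 1 carry 1
  1×2+1 = 3 → write 1 carry 1
  1×2+1 = 3 → write 1 carry 1
  remaining carry: 1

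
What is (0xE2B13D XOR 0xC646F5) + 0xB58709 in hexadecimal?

First 0xE2B13D XOR 0xC646F5 = 0x24F7C8.
Add column by column in base 16, right to left:
  8+9 = 1 carry 1
  C+0+1 = D
  7+7 = E
  F+8 = 7 carry 1
  4+5+1 = A
  2+B = D

0xDA7ED1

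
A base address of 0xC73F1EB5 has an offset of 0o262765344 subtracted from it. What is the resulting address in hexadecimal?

0xC47333D1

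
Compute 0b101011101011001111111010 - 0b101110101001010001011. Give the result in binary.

0b100101110110000101101111

Subtract column by column in base 2:
  0-1 → 1 (borrow)
  1-1-1 → 1 (borrow)
  0-0-1 → 1 (borrow)
  1-1-1 → 1 (borrow)
  1-0-1 → 0
  1-0 → 1
  1-0 → 1
  1-1 → 0
  1-0 → 1
  1-1 → 0
  0-0 → 0
  0-0 → 0
  1-1 → 0
  1-0 → 1
  0-1 → 1 (borrow)
  1-0-1 → 0
  0-1 → 1 (borrow)
  1-1-1 → 1 (borrow)
  1-1-1 → 1 (borrow)
  1-0-1 → 0
  0-1 → 1 (borrow)
  1-0-1 → 0
  0-0 → 0
  1-0 → 1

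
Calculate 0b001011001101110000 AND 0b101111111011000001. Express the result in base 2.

AND bit by bit (1 only where both bits are 1):
  001011001101110000
& 101111111011000001
= 001011001001000000

0b001011001001000000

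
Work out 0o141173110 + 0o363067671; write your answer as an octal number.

Add column by column in base 8, right to left:
  0+1 = 1
  1+7 = 0 carry 1
  1+6+1 = 0 carry 1
  3+7+1 = 3 carry 1
  7+6+1 = 6 carry 1
  1+0+1 = 2
  1+3 = 4
  4+6 = 2 carry 1
  1+3+1 = 5

0o524263001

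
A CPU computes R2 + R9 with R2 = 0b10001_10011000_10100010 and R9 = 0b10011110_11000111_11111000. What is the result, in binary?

0b101100000110000010011010

Add column by column in base 2, right to left:
  0+0 = 0
  1+0 = 1
  0+0 = 0
  0+1 = 1
  0+1 = 1
  1+1 = 0 carry 1
  0+1+1 = 0 carry 1
  1+1+1 = 1 carry 1
  0+1+1 = 0 carry 1
  0+1+1 = 0 carry 1
  0+1+1 = 0 carry 1
  1+0+1 = 0 carry 1
  1+0+1 = 0 carry 1
  0+0+1 = 1
  0+1 = 1
  1+1 = 0 carry 1
  1+0+1 = 0 carry 1
  0+1+1 = 0 carry 1
  0+1+1 = 0 carry 1
  0+1+1 = 0 carry 1
  1+1+1 = 1 carry 1
  0+0+1 = 1
  0+0 = 0
  0+1 = 1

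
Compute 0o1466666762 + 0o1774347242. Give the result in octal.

0o3463236224

Add column by column in base 8, right to left:
  2+2 = 4
  6+4 = 2 carry 1
  7+2+1 = 2 carry 1
  6+7+1 = 6 carry 1
  6+4+1 = 3 carry 1
  6+3+1 = 2 carry 1
  6+4+1 = 3 carry 1
  6+7+1 = 6 carry 1
  4+7+1 = 4 carry 1
  1+1+1 = 3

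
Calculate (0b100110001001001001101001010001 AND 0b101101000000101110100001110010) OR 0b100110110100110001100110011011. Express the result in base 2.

0b100110110100111001100111011011

0b100110001001001001101001010001 AND 0b101101000000101110100001110010 = 0b100100000000001000100001010000.
Then OR with 0b100110110100110001100110011011.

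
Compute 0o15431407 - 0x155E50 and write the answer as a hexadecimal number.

0x20D4B7

0o15431407 = 0x363307 in hexadecimal.
Subtract column by column in base 16:
  7-0 → 7
  0-5 → B (borrow)
  3-E-1 → 4 (borrow)
  3-5-1 → D (borrow)
  6-5-1 → 0
  3-1 → 2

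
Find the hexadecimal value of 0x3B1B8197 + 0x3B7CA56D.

0x76982704

Add column by column in base 16, right to left:
  7+D = 4 carry 1
  9+6+1 = 0 carry 1
  1+5+1 = 7
  8+A = 2 carry 1
  B+C+1 = 8 carry 1
  1+7+1 = 9
  B+B = 6 carry 1
  3+3+1 = 7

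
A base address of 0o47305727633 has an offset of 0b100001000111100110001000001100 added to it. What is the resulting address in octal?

0o53415410647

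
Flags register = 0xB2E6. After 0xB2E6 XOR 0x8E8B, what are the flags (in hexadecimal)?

0x3C6D

XOR each hex digit independently (no carries):
  B^8=3, 2^E=C, E^8=6, 6^B=D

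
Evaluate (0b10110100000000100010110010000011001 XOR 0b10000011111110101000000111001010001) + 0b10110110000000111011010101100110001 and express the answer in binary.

First 0b10110100000000100010110010000011001 XOR 0b10000011111110101000000111001010001 = 0b00110111111110001010110101001001000.
Add column by column in base 2, right to left:
  0+1 = 1
  0+0 = 0
  0+0 = 0
  1+0 = 1
  0+1 = 1
  0+1 = 1
  1+0 = 1
  0+0 = 0
  0+1 = 1
  1+1 = 0 carry 1
  0+0+1 = 1
  1+1 = 0 carry 1
  0+0+1 = 1
  1+1 = 0 carry 1
  1+0+1 = 0 carry 1
  0+1+1 = 0 carry 1
  1+1+1 = 1 carry 1
  0+0+1 = 1
  1+1 = 0 carry 1
  0+1+1 = 0 carry 1
  0+1+1 = 0 carry 1
  0+0+1 = 1
  1+0 = 1
  1+0 = 1
  1+0 = 1
  1+0 = 1
  1+0 = 1
  1+0 = 1
  1+1 = 0 carry 1
  1+1+1 = 1 carry 1
  0+0+1 = 1
  1+1 = 0 carry 1
  1+1+1 = 1 carry 1
  0+0+1 = 1
  0+1 = 1

0b11101101111111000110001010101111001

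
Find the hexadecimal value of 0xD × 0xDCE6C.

0xB37B7C

Multiply each base-16 digit by 13, carrying:
  C×13 = 156 → write C carry 9
  6×13+9 = 87 → write 7 carry 5
  E×13+5 = 187 → write B carry 11
  C×13+11 = 167 → write 7 carry 10
  D×13+10 = 179 → write 3 carry 11
  remaining carry: B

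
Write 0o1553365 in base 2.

0b1101101011011110101

Each octal digit is 3 bits: 1=001 5=101 5=101 3=011 3=011 6=110 5=101.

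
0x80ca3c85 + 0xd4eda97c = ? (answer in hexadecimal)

Add column by column in base 16, right to left:
  5+c = 1 carry 1
  8+7+1 = 0 carry 1
  c+9+1 = 6 carry 1
  3+a+1 = e
  a+d = 7 carry 1
  c+e+1 = b carry 1
  0+4+1 = 5
  8+d = 5 carry 1
  final carry 1

0x155b7e601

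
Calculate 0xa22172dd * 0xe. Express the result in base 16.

Multiply each base-16 digit by 14, carrying:
  d×14 = 182 → write 6 carry 11
  d×14+11 = 193 → write 1 carry 12
  2×14+12 = 40 → write 8 carry 2
  7×14+2 = 100 → write 4 carry 6
  1×14+6 = 20 → write 4 carry 1
  2×14+1 = 29 → write d carry 1
  2×14+1 = 29 → write d carry 1
  a×14+1 = 141 → write d carry 8
  remaining carry: 8

0x8ddd44816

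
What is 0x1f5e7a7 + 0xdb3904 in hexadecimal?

Add column by column in base 16, right to left:
  7+4 = b
  a+0 = a
  7+9 = 0 carry 1
  e+3+1 = 2 carry 1
  5+b+1 = 1 carry 1
  f+d+1 = d carry 1
  1+0+1 = 2

0x2d120ab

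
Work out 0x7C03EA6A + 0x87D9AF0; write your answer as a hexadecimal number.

0x8481855A

Add column by column in base 16, right to left:
  A+0 = A
  6+F = 5 carry 1
  A+A+1 = 5 carry 1
  E+9+1 = 8 carry 1
  3+D+1 = 1 carry 1
  0+7+1 = 8
  C+8 = 4 carry 1
  7+0+1 = 8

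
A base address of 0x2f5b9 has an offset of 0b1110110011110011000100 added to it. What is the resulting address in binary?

0x2f5b9 = 0b101111010110111001 in binary.
Add column by column in base 2, right to left:
  1+0 = 1
  0+0 = 0
  0+1 = 1
  1+0 = 1
  1+0 = 1
  1+0 = 1
  0+1 = 1
  1+1 = 0 carry 1
  1+0+1 = 0 carry 1
  0+0+1 = 1
  1+1 = 0 carry 1
  0+1+1 = 0 carry 1
  1+1+1 = 1 carry 1
  1+1+1 = 1 carry 1
  1+0+1 = 0 carry 1
  1+0+1 = 0 carry 1
  0+1+1 = 0 carry 1
  1+1+1 = 1 carry 1
  0+0+1 = 1
  0+1 = 1
  0+1 = 1
  0+1 = 1

0b1111100011001001111101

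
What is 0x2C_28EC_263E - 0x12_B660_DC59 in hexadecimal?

0x19728B49E5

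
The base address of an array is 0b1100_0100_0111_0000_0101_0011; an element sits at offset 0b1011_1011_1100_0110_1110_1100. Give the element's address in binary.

Add column by column in base 2, right to left:
  1+0 = 1
  1+0 = 1
  0+1 = 1
  0+1 = 1
  1+0 = 1
  0+1 = 1
  1+1 = 0 carry 1
  0+1+1 = 0 carry 1
  0+0+1 = 1
  0+1 = 1
  0+1 = 1
  0+0 = 0
  1+0 = 1
  1+0 = 1
  1+1 = 0 carry 1
  0+1+1 = 0 carry 1
  0+1+1 = 0 carry 1
  0+1+1 = 0 carry 1
  1+0+1 = 0 carry 1
  0+1+1 = 0 carry 1
  0+1+1 = 0 carry 1
  0+1+1 = 0 carry 1
  1+0+1 = 0 carry 1
  1+1+1 = 1 carry 1
  final carry 1

0b1100000000011011100111111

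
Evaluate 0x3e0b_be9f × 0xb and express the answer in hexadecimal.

0x2aa8130d5

Multiply each base-16 digit by 11, carrying:
  f×11 = 165 → write 5 carry 10
  9×11+10 = 109 → write d carry 6
  e×11+6 = 160 → write 0 carry 10
  b×11+10 = 131 → write 3 carry 8
  b×11+8 = 129 → write 1 carry 8
  0×11+8 = 8 → write 8
  e×11 = 154 → write a carry 9
  3×11+9 = 42 → write a carry 2
  remaining carry: 2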